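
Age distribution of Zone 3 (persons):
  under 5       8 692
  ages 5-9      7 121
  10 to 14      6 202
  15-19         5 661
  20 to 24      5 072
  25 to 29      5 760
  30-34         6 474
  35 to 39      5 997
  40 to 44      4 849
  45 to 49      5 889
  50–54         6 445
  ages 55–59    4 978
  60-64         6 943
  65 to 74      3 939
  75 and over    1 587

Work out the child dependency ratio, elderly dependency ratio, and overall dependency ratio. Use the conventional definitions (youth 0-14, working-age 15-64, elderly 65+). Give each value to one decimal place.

Youth dependency ratio: 37.9
Old-age dependency ratio: 9.5
Total dependency ratio: 47.4

0–14: 8 692 + 7 121 + 6 202 = 22 015
15–64: 5 661 + 5 072 + 5 760 + 6 474 + 5 997 + 4 849 + 5 889 + 6 445 + 4 978 + 6 943 = 58 068
65+: 3 939 + 1 587 = 5 526
Youth dependency ratio = 22 015 / 58 068 × 100 = 37.9
Old-age dependency ratio = 5 526 / 58 068 × 100 = 9.5
Total dependency ratio = (22 015 + 5 526) / 58 068 × 100 = 27 541 / 58 068 × 100 = 47.4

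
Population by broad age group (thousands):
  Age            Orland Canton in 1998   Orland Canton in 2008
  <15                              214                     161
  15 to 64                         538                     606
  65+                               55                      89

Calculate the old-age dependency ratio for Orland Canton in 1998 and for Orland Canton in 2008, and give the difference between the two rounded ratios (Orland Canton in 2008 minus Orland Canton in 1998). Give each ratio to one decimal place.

Orland Canton in 1998: 10.2
Orland Canton in 2008: 14.7
Difference: +4.5

Orland Canton in 1998: 55 / 538 × 100 = 10.2
Orland Canton in 2008: 89 / 606 × 100 = 14.7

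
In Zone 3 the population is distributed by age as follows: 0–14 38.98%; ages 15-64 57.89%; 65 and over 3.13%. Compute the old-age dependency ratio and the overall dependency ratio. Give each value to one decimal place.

Old-age dependency ratio: 5.4
Total dependency ratio: 72.7

Old-age dependency ratio = 3.13 / 57.89 × 100 = 5.4
Total dependency ratio = (38.98 + 3.13) / 57.89 × 100 = 42.11 / 57.89 × 100 = 72.7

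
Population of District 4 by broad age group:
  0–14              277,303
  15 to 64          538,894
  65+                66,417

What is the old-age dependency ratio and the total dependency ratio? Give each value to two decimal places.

Old-age dependency ratio = 66,417 / 538,894 × 100 = 12.32
Total dependency ratio = (277,303 + 66,417) / 538,894 × 100 = 343,720 / 538,894 × 100 = 63.78

Old-age dependency ratio: 12.32
Total dependency ratio: 63.78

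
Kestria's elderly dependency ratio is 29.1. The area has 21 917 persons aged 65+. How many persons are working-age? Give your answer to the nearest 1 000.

Old-age dependency ratio = elderly / working-age × 100
29.1 = 21 917 / W × 100
⇒ 75 000

Working-age: 75 000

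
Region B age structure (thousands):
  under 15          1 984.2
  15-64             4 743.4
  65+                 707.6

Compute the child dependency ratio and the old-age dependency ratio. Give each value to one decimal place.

Youth dependency ratio = 1 984.2 / 4 743.4 × 100 = 41.8
Old-age dependency ratio = 707.6 / 4 743.4 × 100 = 14.9

Youth dependency ratio: 41.8
Old-age dependency ratio: 14.9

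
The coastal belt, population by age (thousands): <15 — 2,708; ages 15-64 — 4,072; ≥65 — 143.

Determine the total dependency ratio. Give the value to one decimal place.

Total dependency ratio: 70.0

Total dependency ratio = (2,708 + 143) / 4,072 × 100 = 2,851 / 4,072 × 100 = 70.0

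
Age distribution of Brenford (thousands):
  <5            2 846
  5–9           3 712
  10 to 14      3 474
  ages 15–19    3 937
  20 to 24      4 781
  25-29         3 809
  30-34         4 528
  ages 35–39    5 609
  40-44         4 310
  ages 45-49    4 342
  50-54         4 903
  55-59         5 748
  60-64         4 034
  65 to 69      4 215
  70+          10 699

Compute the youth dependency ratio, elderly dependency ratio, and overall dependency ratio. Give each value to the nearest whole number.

0–14: 2 846 + 3 712 + 3 474 = 10 032
15–64: 3 937 + 4 781 + 3 809 + 4 528 + 5 609 + 4 310 + 4 342 + 4 903 + 5 748 + 4 034 = 46 001
65+: 4 215 + 10 699 = 14 914
Youth dependency ratio = 10 032 / 46 001 × 100 = 22
Old-age dependency ratio = 14 914 / 46 001 × 100 = 32
Total dependency ratio = (10 032 + 14 914) / 46 001 × 100 = 24 946 / 46 001 × 100 = 54

Youth dependency ratio: 22
Old-age dependency ratio: 32
Total dependency ratio: 54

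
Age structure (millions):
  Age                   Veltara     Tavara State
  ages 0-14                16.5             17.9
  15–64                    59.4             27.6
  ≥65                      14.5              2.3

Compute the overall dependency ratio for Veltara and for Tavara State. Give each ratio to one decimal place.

Veltara: 52.2
Tavara State: 73.2

Veltara: (16.5 + 14.5) / 59.4 × 100 = 31.0 / 59.4 × 100 = 52.2
Tavara State: (17.9 + 2.3) / 27.6 × 100 = 20.2 / 27.6 × 100 = 73.2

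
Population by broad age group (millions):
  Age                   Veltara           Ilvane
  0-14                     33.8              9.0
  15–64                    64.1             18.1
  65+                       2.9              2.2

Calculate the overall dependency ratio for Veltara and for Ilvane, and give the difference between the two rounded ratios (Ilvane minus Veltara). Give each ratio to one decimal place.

Veltara: (33.8 + 2.9) / 64.1 × 100 = 36.7 / 64.1 × 100 = 57.3
Ilvane: (9.0 + 2.2) / 18.1 × 100 = 11.2 / 18.1 × 100 = 61.9

Veltara: 57.3
Ilvane: 61.9
Difference: +4.6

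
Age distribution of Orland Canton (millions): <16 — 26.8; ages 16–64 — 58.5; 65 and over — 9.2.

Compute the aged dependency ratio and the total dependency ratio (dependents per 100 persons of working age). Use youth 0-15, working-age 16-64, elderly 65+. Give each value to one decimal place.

Old-age dependency ratio = 9.2 / 58.5 × 100 = 15.7
Total dependency ratio = (26.8 + 9.2) / 58.5 × 100 = 36.0 / 58.5 × 100 = 61.5

Old-age dependency ratio: 15.7
Total dependency ratio: 61.5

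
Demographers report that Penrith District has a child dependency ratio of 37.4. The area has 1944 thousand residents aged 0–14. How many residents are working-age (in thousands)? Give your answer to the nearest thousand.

Working-age: 5198

Youth dependency ratio = youth / working-age × 100
37.4 = 1944 / W × 100
⇒ 5198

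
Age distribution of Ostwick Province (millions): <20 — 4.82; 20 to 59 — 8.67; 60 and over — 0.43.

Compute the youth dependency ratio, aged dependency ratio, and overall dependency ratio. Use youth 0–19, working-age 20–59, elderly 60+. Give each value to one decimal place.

Youth dependency ratio: 55.6
Old-age dependency ratio: 5.0
Total dependency ratio: 60.6

Youth dependency ratio = 4.82 / 8.67 × 100 = 55.6
Old-age dependency ratio = 0.43 / 8.67 × 100 = 5.0
Total dependency ratio = (4.82 + 0.43) / 8.67 × 100 = 5.25 / 8.67 × 100 = 60.6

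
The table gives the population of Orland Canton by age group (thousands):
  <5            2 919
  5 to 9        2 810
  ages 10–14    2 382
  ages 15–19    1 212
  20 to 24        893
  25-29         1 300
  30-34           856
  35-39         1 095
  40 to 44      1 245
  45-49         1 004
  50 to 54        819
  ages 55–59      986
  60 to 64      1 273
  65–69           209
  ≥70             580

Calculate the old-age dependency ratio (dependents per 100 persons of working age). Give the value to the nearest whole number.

Old-age dependency ratio: 7

0–14: 2 919 + 2 810 + 2 382 = 8 111
15–64: 1 212 + 893 + 1 300 + 856 + 1 095 + 1 245 + 1 004 + 819 + 986 + 1 273 = 10 683
65+: 209 + 580 = 789
Old-age dependency ratio = 789 / 10 683 × 100 = 7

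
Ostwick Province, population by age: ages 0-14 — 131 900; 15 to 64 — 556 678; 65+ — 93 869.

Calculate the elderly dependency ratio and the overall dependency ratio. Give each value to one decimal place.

Old-age dependency ratio: 16.9
Total dependency ratio: 40.6

Old-age dependency ratio = 93 869 / 556 678 × 100 = 16.9
Total dependency ratio = (131 900 + 93 869) / 556 678 × 100 = 225 769 / 556 678 × 100 = 40.6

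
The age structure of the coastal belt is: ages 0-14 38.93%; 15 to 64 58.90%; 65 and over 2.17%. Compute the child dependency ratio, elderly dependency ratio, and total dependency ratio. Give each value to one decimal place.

Youth dependency ratio = 38.93 / 58.90 × 100 = 66.1
Old-age dependency ratio = 2.17 / 58.90 × 100 = 3.7
Total dependency ratio = (38.93 + 2.17) / 58.90 × 100 = 41.10 / 58.90 × 100 = 69.8

Youth dependency ratio: 66.1
Old-age dependency ratio: 3.7
Total dependency ratio: 69.8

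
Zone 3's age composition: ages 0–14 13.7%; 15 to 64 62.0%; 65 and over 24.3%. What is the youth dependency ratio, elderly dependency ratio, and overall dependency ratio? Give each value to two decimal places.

Youth dependency ratio: 22.10
Old-age dependency ratio: 39.19
Total dependency ratio: 61.29

Youth dependency ratio = 13.7 / 62.0 × 100 = 22.10
Old-age dependency ratio = 24.3 / 62.0 × 100 = 39.19
Total dependency ratio = (13.7 + 24.3) / 62.0 × 100 = 38.0 / 62.0 × 100 = 61.29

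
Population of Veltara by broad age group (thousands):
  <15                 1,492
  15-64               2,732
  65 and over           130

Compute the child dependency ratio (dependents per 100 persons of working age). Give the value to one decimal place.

Youth dependency ratio = 1,492 / 2,732 × 100 = 54.6

Youth dependency ratio: 54.6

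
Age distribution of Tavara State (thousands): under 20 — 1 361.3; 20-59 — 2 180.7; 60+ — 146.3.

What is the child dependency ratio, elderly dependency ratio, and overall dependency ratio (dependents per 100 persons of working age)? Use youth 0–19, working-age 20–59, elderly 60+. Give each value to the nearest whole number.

Youth dependency ratio: 62
Old-age dependency ratio: 7
Total dependency ratio: 69

Youth dependency ratio = 1 361.3 / 2 180.7 × 100 = 62
Old-age dependency ratio = 146.3 / 2 180.7 × 100 = 7
Total dependency ratio = (1 361.3 + 146.3) / 2 180.7 × 100 = 1 507.6 / 2 180.7 × 100 = 69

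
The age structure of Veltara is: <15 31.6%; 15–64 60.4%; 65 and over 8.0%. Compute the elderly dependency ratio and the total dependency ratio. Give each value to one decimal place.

Old-age dependency ratio = 8.0 / 60.4 × 100 = 13.2
Total dependency ratio = (31.6 + 8.0) / 60.4 × 100 = 39.6 / 60.4 × 100 = 65.6

Old-age dependency ratio: 13.2
Total dependency ratio: 65.6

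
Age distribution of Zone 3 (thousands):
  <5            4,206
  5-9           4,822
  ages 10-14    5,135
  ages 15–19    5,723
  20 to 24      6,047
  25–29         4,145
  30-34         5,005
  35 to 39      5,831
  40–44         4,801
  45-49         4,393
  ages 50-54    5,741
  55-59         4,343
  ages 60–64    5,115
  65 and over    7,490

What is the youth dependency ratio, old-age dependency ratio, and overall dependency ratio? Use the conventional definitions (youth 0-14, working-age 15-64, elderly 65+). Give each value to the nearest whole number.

0–14: 4,206 + 4,822 + 5,135 = 14,163
15–64: 5,723 + 6,047 + 4,145 + 5,005 + 5,831 + 4,801 + 4,393 + 5,741 + 4,343 + 5,115 = 51,144
65+: 7,490
Youth dependency ratio = 14,163 / 51,144 × 100 = 28
Old-age dependency ratio = 7,490 / 51,144 × 100 = 15
Total dependency ratio = (14,163 + 7,490) / 51,144 × 100 = 21,653 / 51,144 × 100 = 42

Youth dependency ratio: 28
Old-age dependency ratio: 15
Total dependency ratio: 42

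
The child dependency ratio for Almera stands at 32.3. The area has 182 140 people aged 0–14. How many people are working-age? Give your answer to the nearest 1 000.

Working-age: 564 000

Youth dependency ratio = youth / working-age × 100
32.3 = 182 140 / W × 100
⇒ 564 000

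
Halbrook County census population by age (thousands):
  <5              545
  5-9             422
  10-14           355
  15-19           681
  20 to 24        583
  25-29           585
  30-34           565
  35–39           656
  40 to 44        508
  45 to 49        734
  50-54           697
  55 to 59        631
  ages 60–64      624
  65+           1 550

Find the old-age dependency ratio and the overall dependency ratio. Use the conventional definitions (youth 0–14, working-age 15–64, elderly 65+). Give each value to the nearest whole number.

0–14: 545 + 422 + 355 = 1 322
15–64: 681 + 583 + 585 + 565 + 656 + 508 + 734 + 697 + 631 + 624 = 6 264
65+: 1 550
Old-age dependency ratio = 1 550 / 6 264 × 100 = 25
Total dependency ratio = (1 322 + 1 550) / 6 264 × 100 = 2 872 / 6 264 × 100 = 46

Old-age dependency ratio: 25
Total dependency ratio: 46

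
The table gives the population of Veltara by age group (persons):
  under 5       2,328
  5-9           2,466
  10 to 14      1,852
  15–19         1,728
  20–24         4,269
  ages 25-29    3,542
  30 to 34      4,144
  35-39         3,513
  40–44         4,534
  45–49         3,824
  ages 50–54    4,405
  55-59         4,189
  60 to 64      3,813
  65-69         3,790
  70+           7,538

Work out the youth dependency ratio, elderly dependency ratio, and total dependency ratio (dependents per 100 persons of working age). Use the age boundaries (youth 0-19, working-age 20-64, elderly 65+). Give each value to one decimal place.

Youth dependency ratio: 23.1
Old-age dependency ratio: 31.3
Total dependency ratio: 54.4

0–19: 2,328 + 2,466 + 1,852 + 1,728 = 8,374
20–64: 4,269 + 3,542 + 4,144 + 3,513 + 4,534 + 3,824 + 4,405 + 4,189 + 3,813 = 36,233
65+: 3,790 + 7,538 = 11,328
Youth dependency ratio = 8,374 / 36,233 × 100 = 23.1
Old-age dependency ratio = 11,328 / 36,233 × 100 = 31.3
Total dependency ratio = (8,374 + 11,328) / 36,233 × 100 = 19,702 / 36,233 × 100 = 54.4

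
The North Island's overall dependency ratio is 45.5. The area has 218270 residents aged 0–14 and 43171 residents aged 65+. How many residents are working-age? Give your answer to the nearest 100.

Total dependency ratio = (youth + elderly) / working-age × 100
45.5 = (218270 + 43171) / W × 100
⇒ 574600

Working-age: 574600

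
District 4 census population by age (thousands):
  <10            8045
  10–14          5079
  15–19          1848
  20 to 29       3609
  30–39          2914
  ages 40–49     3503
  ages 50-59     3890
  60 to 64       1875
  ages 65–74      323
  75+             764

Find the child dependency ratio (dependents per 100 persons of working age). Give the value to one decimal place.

0–14: 8045 + 5079 = 13124
15–64: 1848 + 3609 + 2914 + 3503 + 3890 + 1875 = 17639
65+: 323 + 764 = 1087
Youth dependency ratio = 13124 / 17639 × 100 = 74.4

Youth dependency ratio: 74.4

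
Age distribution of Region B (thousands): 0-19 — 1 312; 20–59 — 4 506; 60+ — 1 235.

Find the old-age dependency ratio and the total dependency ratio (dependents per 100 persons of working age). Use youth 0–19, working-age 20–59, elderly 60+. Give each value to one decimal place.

Old-age dependency ratio: 27.4
Total dependency ratio: 56.5

Old-age dependency ratio = 1 235 / 4 506 × 100 = 27.4
Total dependency ratio = (1 312 + 1 235) / 4 506 × 100 = 2 547 / 4 506 × 100 = 56.5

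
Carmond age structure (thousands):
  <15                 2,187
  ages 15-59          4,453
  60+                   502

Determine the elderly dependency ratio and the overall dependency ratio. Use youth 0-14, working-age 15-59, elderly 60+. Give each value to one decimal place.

Old-age dependency ratio = 502 / 4,453 × 100 = 11.3
Total dependency ratio = (2,187 + 502) / 4,453 × 100 = 2,689 / 4,453 × 100 = 60.4

Old-age dependency ratio: 11.3
Total dependency ratio: 60.4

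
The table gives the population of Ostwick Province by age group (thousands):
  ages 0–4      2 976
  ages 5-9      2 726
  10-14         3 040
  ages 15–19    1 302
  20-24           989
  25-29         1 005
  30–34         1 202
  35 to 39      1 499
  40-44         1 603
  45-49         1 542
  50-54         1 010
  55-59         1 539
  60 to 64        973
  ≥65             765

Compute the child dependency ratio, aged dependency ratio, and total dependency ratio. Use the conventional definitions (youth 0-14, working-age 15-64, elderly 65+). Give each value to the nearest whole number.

Youth dependency ratio: 69
Old-age dependency ratio: 6
Total dependency ratio: 75

0–14: 2 976 + 2 726 + 3 040 = 8 742
15–64: 1 302 + 989 + 1 005 + 1 202 + 1 499 + 1 603 + 1 542 + 1 010 + 1 539 + 973 = 12 664
65+: 765
Youth dependency ratio = 8 742 / 12 664 × 100 = 69
Old-age dependency ratio = 765 / 12 664 × 100 = 6
Total dependency ratio = (8 742 + 765) / 12 664 × 100 = 9 507 / 12 664 × 100 = 75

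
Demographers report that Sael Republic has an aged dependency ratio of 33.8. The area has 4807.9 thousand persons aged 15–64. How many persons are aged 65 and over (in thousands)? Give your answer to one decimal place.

Aged 65 and over: 1625.1

Old-age dependency ratio = elderly / working-age × 100
33.8 = E / 4807.9 × 100
⇒ 1625.1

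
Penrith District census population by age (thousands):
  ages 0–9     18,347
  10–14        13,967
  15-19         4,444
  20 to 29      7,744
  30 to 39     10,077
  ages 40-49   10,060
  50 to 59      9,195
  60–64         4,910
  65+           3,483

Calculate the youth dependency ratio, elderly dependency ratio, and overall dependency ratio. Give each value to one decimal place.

0–14: 18,347 + 13,967 = 32,314
15–64: 4,444 + 7,744 + 10,077 + 10,060 + 9,195 + 4,910 = 46,430
65+: 3,483
Youth dependency ratio = 32,314 / 46,430 × 100 = 69.6
Old-age dependency ratio = 3,483 / 46,430 × 100 = 7.5
Total dependency ratio = (32,314 + 3,483) / 46,430 × 100 = 35,797 / 46,430 × 100 = 77.1

Youth dependency ratio: 69.6
Old-age dependency ratio: 7.5
Total dependency ratio: 77.1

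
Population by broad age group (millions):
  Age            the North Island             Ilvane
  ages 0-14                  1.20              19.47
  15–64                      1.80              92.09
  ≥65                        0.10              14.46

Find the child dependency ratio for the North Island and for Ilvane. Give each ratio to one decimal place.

the North Island: 1.20 / 1.80 × 100 = 66.7
Ilvane: 19.47 / 92.09 × 100 = 21.1

the North Island: 66.7
Ilvane: 21.1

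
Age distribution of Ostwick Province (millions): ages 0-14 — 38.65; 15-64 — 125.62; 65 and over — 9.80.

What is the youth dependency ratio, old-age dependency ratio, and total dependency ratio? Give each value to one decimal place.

Youth dependency ratio = 38.65 / 125.62 × 100 = 30.8
Old-age dependency ratio = 9.80 / 125.62 × 100 = 7.8
Total dependency ratio = (38.65 + 9.80) / 125.62 × 100 = 48.45 / 125.62 × 100 = 38.6

Youth dependency ratio: 30.8
Old-age dependency ratio: 7.8
Total dependency ratio: 38.6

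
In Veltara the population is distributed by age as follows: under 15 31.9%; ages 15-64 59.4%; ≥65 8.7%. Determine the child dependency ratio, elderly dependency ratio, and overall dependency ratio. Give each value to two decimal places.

Youth dependency ratio = 31.9 / 59.4 × 100 = 53.70
Old-age dependency ratio = 8.7 / 59.4 × 100 = 14.65
Total dependency ratio = (31.9 + 8.7) / 59.4 × 100 = 40.6 / 59.4 × 100 = 68.35

Youth dependency ratio: 53.70
Old-age dependency ratio: 14.65
Total dependency ratio: 68.35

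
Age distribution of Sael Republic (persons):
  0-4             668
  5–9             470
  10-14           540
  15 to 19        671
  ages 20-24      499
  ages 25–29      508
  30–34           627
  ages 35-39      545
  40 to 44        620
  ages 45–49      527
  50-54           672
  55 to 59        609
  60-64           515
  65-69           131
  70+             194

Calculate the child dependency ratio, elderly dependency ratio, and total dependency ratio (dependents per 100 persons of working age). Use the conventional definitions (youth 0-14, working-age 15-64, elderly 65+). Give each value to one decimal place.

0–14: 668 + 470 + 540 = 1 678
15–64: 671 + 499 + 508 + 627 + 545 + 620 + 527 + 672 + 609 + 515 = 5 793
65+: 131 + 194 = 325
Youth dependency ratio = 1 678 / 5 793 × 100 = 29.0
Old-age dependency ratio = 325 / 5 793 × 100 = 5.6
Total dependency ratio = (1 678 + 325) / 5 793 × 100 = 2 003 / 5 793 × 100 = 34.6

Youth dependency ratio: 29.0
Old-age dependency ratio: 5.6
Total dependency ratio: 34.6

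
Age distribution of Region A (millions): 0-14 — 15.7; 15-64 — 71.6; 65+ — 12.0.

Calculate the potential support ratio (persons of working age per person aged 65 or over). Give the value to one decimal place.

Potential support ratio = 71.6 / 12.0 = 6.0

Potential support ratio: 6.0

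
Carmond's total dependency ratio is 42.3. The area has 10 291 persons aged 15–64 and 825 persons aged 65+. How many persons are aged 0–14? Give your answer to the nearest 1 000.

Aged 0–14: 4 000

Total dependency ratio = (youth + elderly) / working-age × 100
42.3 = (Y + 825) / 10 291 × 100
⇒ 4 000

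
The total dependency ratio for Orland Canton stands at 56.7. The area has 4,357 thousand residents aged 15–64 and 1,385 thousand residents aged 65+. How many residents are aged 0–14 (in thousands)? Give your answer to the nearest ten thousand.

Aged 0–14: 1,090

Total dependency ratio = (youth + elderly) / working-age × 100
56.7 = (Y + 1,385) / 4,357 × 100
⇒ 1,090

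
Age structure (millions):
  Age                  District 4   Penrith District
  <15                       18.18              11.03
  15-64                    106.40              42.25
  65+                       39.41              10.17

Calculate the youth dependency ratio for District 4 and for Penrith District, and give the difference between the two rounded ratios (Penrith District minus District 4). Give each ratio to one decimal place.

District 4: 18.18 / 106.40 × 100 = 17.1
Penrith District: 11.03 / 42.25 × 100 = 26.1

District 4: 17.1
Penrith District: 26.1
Difference: +9.0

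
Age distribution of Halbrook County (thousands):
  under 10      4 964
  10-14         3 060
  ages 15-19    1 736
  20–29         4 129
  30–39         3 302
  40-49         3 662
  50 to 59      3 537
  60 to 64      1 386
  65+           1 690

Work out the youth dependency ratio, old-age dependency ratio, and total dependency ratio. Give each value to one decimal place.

Youth dependency ratio: 45.2
Old-age dependency ratio: 9.5
Total dependency ratio: 54.7

0–14: 4 964 + 3 060 = 8 024
15–64: 1 736 + 4 129 + 3 302 + 3 662 + 3 537 + 1 386 = 17 752
65+: 1 690
Youth dependency ratio = 8 024 / 17 752 × 100 = 45.2
Old-age dependency ratio = 1 690 / 17 752 × 100 = 9.5
Total dependency ratio = (8 024 + 1 690) / 17 752 × 100 = 9 714 / 17 752 × 100 = 54.7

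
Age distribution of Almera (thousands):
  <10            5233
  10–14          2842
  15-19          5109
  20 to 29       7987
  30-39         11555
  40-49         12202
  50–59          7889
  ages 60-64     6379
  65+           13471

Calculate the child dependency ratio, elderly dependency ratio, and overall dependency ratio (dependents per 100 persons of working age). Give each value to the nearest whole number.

Youth dependency ratio: 16
Old-age dependency ratio: 26
Total dependency ratio: 42

0–14: 5233 + 2842 = 8075
15–64: 5109 + 7987 + 11555 + 12202 + 7889 + 6379 = 51121
65+: 13471
Youth dependency ratio = 8075 / 51121 × 100 = 16
Old-age dependency ratio = 13471 / 51121 × 100 = 26
Total dependency ratio = (8075 + 13471) / 51121 × 100 = 21546 / 51121 × 100 = 42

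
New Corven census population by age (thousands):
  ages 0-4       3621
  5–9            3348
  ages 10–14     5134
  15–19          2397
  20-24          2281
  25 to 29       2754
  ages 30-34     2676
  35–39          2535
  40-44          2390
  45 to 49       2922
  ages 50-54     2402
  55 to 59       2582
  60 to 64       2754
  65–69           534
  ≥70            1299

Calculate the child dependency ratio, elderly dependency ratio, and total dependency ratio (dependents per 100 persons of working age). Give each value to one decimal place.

Youth dependency ratio: 47.1
Old-age dependency ratio: 7.1
Total dependency ratio: 54.2

0–14: 3621 + 3348 + 5134 = 12103
15–64: 2397 + 2281 + 2754 + 2676 + 2535 + 2390 + 2922 + 2402 + 2582 + 2754 = 25693
65+: 534 + 1299 = 1833
Youth dependency ratio = 12103 / 25693 × 100 = 47.1
Old-age dependency ratio = 1833 / 25693 × 100 = 7.1
Total dependency ratio = (12103 + 1833) / 25693 × 100 = 13936 / 25693 × 100 = 54.2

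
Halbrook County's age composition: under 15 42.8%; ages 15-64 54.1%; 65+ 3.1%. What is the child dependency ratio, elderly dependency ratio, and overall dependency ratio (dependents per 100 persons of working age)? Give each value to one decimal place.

Youth dependency ratio: 79.1
Old-age dependency ratio: 5.7
Total dependency ratio: 84.8

Youth dependency ratio = 42.8 / 54.1 × 100 = 79.1
Old-age dependency ratio = 3.1 / 54.1 × 100 = 5.7
Total dependency ratio = (42.8 + 3.1) / 54.1 × 100 = 45.9 / 54.1 × 100 = 84.8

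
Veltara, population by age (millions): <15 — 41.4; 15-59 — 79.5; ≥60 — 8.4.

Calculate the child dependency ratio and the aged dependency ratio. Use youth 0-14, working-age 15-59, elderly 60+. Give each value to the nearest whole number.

Youth dependency ratio = 41.4 / 79.5 × 100 = 52
Old-age dependency ratio = 8.4 / 79.5 × 100 = 11

Youth dependency ratio: 52
Old-age dependency ratio: 11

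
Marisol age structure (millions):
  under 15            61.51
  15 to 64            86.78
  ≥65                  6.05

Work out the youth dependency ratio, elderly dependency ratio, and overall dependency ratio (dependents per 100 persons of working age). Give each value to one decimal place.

Youth dependency ratio = 61.51 / 86.78 × 100 = 70.9
Old-age dependency ratio = 6.05 / 86.78 × 100 = 7.0
Total dependency ratio = (61.51 + 6.05) / 86.78 × 100 = 67.56 / 86.78 × 100 = 77.9

Youth dependency ratio: 70.9
Old-age dependency ratio: 7.0
Total dependency ratio: 77.9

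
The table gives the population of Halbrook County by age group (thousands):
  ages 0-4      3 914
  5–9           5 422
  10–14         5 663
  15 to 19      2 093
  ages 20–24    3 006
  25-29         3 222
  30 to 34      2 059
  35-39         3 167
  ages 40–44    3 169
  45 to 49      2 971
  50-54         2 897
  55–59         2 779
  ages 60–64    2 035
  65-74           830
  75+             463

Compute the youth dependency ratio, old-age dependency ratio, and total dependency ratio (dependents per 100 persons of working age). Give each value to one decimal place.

0–14: 3 914 + 5 422 + 5 663 = 14 999
15–64: 2 093 + 3 006 + 3 222 + 2 059 + 3 167 + 3 169 + 2 971 + 2 897 + 2 779 + 2 035 = 27 398
65+: 830 + 463 = 1 293
Youth dependency ratio = 14 999 / 27 398 × 100 = 54.7
Old-age dependency ratio = 1 293 / 27 398 × 100 = 4.7
Total dependency ratio = (14 999 + 1 293) / 27 398 × 100 = 16 292 / 27 398 × 100 = 59.5

Youth dependency ratio: 54.7
Old-age dependency ratio: 4.7
Total dependency ratio: 59.5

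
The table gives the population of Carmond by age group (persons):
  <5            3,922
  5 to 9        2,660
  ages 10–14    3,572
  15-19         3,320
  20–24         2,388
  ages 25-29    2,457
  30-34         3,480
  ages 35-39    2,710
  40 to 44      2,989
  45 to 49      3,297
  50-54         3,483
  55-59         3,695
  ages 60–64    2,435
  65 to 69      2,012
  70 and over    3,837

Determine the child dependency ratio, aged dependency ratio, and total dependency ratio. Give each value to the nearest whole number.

Youth dependency ratio: 34
Old-age dependency ratio: 19
Total dependency ratio: 53

0–14: 3,922 + 2,660 + 3,572 = 10,154
15–64: 3,320 + 2,388 + 2,457 + 3,480 + 2,710 + 2,989 + 3,297 + 3,483 + 3,695 + 2,435 = 30,254
65+: 2,012 + 3,837 = 5,849
Youth dependency ratio = 10,154 / 30,254 × 100 = 34
Old-age dependency ratio = 5,849 / 30,254 × 100 = 19
Total dependency ratio = (10,154 + 5,849) / 30,254 × 100 = 16,003 / 30,254 × 100 = 53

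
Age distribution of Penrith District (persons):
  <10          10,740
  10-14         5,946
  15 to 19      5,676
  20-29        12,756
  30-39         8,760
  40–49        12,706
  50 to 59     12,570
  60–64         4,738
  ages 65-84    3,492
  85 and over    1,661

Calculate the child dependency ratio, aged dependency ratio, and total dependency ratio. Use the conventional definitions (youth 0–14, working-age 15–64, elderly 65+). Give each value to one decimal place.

0–14: 10,740 + 5,946 = 16,686
15–64: 5,676 + 12,756 + 8,760 + 12,706 + 12,570 + 4,738 = 57,206
65+: 3,492 + 1,661 = 5,153
Youth dependency ratio = 16,686 / 57,206 × 100 = 29.2
Old-age dependency ratio = 5,153 / 57,206 × 100 = 9.0
Total dependency ratio = (16,686 + 5,153) / 57,206 × 100 = 21,839 / 57,206 × 100 = 38.2

Youth dependency ratio: 29.2
Old-age dependency ratio: 9.0
Total dependency ratio: 38.2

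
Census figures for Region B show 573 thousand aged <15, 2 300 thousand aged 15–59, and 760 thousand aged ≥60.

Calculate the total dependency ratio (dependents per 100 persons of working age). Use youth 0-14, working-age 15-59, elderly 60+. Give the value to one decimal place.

Total dependency ratio: 58.0

Total dependency ratio = (573 + 760) / 2 300 × 100 = 1 333 / 2 300 × 100 = 58.0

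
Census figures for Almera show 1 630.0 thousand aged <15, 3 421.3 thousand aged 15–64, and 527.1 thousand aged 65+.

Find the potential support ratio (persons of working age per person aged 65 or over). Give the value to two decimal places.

Potential support ratio: 6.49

Potential support ratio = 3 421.3 / 527.1 = 6.49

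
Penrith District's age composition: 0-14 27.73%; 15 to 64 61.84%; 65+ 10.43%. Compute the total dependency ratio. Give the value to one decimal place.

Total dependency ratio = (27.73 + 10.43) / 61.84 × 100 = 38.16 / 61.84 × 100 = 61.7

Total dependency ratio: 61.7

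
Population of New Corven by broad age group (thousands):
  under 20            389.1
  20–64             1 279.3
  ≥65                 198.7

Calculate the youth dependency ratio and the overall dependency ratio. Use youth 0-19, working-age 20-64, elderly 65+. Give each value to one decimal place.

Youth dependency ratio: 30.4
Total dependency ratio: 45.9

Youth dependency ratio = 389.1 / 1 279.3 × 100 = 30.4
Total dependency ratio = (389.1 + 198.7) / 1 279.3 × 100 = 587.8 / 1 279.3 × 100 = 45.9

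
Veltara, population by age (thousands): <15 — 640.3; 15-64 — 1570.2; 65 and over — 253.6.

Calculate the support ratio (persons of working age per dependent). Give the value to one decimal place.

Support ratio = 1570.2 / (640.3 + 253.6) = 1570.2 / 893.9 = 1.8

Support ratio: 1.8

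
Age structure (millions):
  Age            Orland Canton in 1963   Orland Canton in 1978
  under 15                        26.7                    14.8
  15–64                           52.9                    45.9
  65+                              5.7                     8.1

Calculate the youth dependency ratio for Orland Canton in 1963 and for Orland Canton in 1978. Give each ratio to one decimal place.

Orland Canton in 1963: 50.5
Orland Canton in 1978: 32.2

Orland Canton in 1963: 26.7 / 52.9 × 100 = 50.5
Orland Canton in 1978: 14.8 / 45.9 × 100 = 32.2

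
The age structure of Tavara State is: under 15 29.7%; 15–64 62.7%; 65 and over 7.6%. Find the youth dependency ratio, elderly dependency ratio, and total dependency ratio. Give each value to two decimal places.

Youth dependency ratio = 29.7 / 62.7 × 100 = 47.37
Old-age dependency ratio = 7.6 / 62.7 × 100 = 12.12
Total dependency ratio = (29.7 + 7.6) / 62.7 × 100 = 37.3 / 62.7 × 100 = 59.49

Youth dependency ratio: 47.37
Old-age dependency ratio: 12.12
Total dependency ratio: 59.49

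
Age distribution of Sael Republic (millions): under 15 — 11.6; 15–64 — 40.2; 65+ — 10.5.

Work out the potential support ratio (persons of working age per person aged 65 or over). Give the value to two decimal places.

Potential support ratio: 3.83

Potential support ratio = 40.2 / 10.5 = 3.83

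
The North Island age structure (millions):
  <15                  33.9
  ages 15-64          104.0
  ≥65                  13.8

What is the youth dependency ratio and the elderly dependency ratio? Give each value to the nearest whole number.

Youth dependency ratio = 33.9 / 104.0 × 100 = 33
Old-age dependency ratio = 13.8 / 104.0 × 100 = 13

Youth dependency ratio: 33
Old-age dependency ratio: 13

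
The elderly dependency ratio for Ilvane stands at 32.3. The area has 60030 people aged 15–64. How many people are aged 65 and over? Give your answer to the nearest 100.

Old-age dependency ratio = elderly / working-age × 100
32.3 = E / 60030 × 100
⇒ 19400

Aged 65 and over: 19400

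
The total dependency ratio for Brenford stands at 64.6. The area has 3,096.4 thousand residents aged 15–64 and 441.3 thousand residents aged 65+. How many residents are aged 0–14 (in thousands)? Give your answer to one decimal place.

Aged 0–14: 1,559.0

Total dependency ratio = (youth + elderly) / working-age × 100
64.6 = (Y + 441.3) / 3,096.4 × 100
⇒ 1,559.0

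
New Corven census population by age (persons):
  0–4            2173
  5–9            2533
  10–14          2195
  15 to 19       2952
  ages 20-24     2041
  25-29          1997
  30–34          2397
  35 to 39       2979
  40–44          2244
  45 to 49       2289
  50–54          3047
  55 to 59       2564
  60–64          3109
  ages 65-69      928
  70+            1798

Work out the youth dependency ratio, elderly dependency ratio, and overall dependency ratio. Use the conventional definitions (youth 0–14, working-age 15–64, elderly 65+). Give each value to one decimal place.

Youth dependency ratio: 26.9
Old-age dependency ratio: 10.6
Total dependency ratio: 37.6

0–14: 2173 + 2533 + 2195 = 6901
15–64: 2952 + 2041 + 1997 + 2397 + 2979 + 2244 + 2289 + 3047 + 2564 + 3109 = 25619
65+: 928 + 1798 = 2726
Youth dependency ratio = 6901 / 25619 × 100 = 26.9
Old-age dependency ratio = 2726 / 25619 × 100 = 10.6
Total dependency ratio = (6901 + 2726) / 25619 × 100 = 9627 / 25619 × 100 = 37.6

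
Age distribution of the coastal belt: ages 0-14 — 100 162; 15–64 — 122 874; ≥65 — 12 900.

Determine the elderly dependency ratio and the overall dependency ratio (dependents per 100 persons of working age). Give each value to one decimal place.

Old-age dependency ratio = 12 900 / 122 874 × 100 = 10.5
Total dependency ratio = (100 162 + 12 900) / 122 874 × 100 = 113 062 / 122 874 × 100 = 92.0

Old-age dependency ratio: 10.5
Total dependency ratio: 92.0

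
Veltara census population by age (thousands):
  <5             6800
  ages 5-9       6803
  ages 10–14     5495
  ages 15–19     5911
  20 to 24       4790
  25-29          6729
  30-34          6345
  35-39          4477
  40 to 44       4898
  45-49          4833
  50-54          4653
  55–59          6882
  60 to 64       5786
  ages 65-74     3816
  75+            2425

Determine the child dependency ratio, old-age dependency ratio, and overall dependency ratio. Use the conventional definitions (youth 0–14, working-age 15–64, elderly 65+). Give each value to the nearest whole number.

Youth dependency ratio: 35
Old-age dependency ratio: 11
Total dependency ratio: 46

0–14: 6800 + 6803 + 5495 = 19098
15–64: 5911 + 4790 + 6729 + 6345 + 4477 + 4898 + 4833 + 4653 + 6882 + 5786 = 55304
65+: 3816 + 2425 = 6241
Youth dependency ratio = 19098 / 55304 × 100 = 35
Old-age dependency ratio = 6241 / 55304 × 100 = 11
Total dependency ratio = (19098 + 6241) / 55304 × 100 = 25339 / 55304 × 100 = 46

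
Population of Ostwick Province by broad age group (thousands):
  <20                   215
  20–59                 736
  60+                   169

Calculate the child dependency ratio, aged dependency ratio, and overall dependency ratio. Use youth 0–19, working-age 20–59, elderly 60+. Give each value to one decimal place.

Youth dependency ratio: 29.2
Old-age dependency ratio: 23.0
Total dependency ratio: 52.2

Youth dependency ratio = 215 / 736 × 100 = 29.2
Old-age dependency ratio = 169 / 736 × 100 = 23.0
Total dependency ratio = (215 + 169) / 736 × 100 = 384 / 736 × 100 = 52.2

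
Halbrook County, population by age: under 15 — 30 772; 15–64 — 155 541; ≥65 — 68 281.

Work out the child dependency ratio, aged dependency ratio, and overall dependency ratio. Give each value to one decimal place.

Youth dependency ratio = 30 772 / 155 541 × 100 = 19.8
Old-age dependency ratio = 68 281 / 155 541 × 100 = 43.9
Total dependency ratio = (30 772 + 68 281) / 155 541 × 100 = 99 053 / 155 541 × 100 = 63.7

Youth dependency ratio: 19.8
Old-age dependency ratio: 43.9
Total dependency ratio: 63.7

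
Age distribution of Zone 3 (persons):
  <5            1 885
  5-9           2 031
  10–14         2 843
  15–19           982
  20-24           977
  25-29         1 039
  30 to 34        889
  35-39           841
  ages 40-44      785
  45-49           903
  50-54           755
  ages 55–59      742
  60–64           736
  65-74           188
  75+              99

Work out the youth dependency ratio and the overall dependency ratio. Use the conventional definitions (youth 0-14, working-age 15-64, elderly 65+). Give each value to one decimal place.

Youth dependency ratio: 78.1
Total dependency ratio: 81.5

0–14: 1 885 + 2 031 + 2 843 = 6 759
15–64: 982 + 977 + 1 039 + 889 + 841 + 785 + 903 + 755 + 742 + 736 = 8 649
65+: 188 + 99 = 287
Youth dependency ratio = 6 759 / 8 649 × 100 = 78.1
Total dependency ratio = (6 759 + 287) / 8 649 × 100 = 7 046 / 8 649 × 100 = 81.5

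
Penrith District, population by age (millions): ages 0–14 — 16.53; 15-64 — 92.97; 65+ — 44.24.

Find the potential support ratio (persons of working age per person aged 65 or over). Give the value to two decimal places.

Potential support ratio: 2.10

Potential support ratio = 92.97 / 44.24 = 2.10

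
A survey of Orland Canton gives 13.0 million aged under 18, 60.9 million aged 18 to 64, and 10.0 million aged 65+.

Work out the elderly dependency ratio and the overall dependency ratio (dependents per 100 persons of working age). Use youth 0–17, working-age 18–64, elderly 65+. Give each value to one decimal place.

Old-age dependency ratio: 16.4
Total dependency ratio: 37.8

Old-age dependency ratio = 10.0 / 60.9 × 100 = 16.4
Total dependency ratio = (13.0 + 10.0) / 60.9 × 100 = 23.0 / 60.9 × 100 = 37.8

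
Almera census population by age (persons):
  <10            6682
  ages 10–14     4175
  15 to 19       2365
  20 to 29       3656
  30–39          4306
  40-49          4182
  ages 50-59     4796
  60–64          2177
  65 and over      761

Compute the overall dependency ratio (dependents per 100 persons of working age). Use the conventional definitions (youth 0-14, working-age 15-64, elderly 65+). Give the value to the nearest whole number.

Total dependency ratio: 54

0–14: 6682 + 4175 = 10857
15–64: 2365 + 3656 + 4306 + 4182 + 4796 + 2177 = 21482
65+: 761
Total dependency ratio = (10857 + 761) / 21482 × 100 = 11618 / 21482 × 100 = 54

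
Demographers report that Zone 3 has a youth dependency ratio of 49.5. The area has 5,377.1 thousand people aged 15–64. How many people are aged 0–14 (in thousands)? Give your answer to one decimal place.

Youth dependency ratio = youth / working-age × 100
49.5 = Y / 5,377.1 × 100
⇒ 2,661.7

Aged 0–14: 2,661.7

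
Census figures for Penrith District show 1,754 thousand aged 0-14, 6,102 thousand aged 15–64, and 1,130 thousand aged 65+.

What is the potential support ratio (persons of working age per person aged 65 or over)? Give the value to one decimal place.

Potential support ratio: 5.4

Potential support ratio = 6,102 / 1,130 = 5.4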